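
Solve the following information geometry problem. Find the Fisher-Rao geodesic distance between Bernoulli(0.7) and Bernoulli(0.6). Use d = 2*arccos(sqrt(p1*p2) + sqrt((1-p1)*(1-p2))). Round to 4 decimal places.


Geodesic distance on Bernoulli manifold:
d(p1,p2) = 2*arccos(sqrt(p1*p2) + sqrt((1-p1)*(1-p2))).
sqrt(p1*p2) = sqrt(0.7*0.6) = 0.648074.
sqrt((1-p1)*(1-p2)) = sqrt(0.3*0.4) = 0.34641.
arg = 0.648074 + 0.34641 = 0.994484.
d = 2*arccos(0.994484) = 0.2102

0.2102


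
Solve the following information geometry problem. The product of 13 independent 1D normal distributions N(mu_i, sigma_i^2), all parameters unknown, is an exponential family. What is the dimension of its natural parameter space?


Exponential family dimension calculation:
Each univariate normal has two natural parameters (mu/sigma^2 and -1/(2 sigma^2)).
With 13 independent components, dim = 2 * 13 = 26.

26


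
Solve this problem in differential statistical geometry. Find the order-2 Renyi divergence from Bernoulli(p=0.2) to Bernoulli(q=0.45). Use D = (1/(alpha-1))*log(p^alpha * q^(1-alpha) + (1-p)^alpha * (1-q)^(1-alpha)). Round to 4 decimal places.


Renyi divergence of order alpha between Bernoulli distributions:
D = (1/(alpha-1))*log(p^alpha * q^(1-alpha) + (1-p)^alpha * (1-q)^(1-alpha)).
alpha = 2, p = 0.2, q = 0.45.
p^alpha * q^(1-alpha) = 0.2^2 * 0.45^-1 = 0.088889.
(1-p)^alpha * (1-q)^(1-alpha) = 0.8^2 * 0.55^-1 = 1.163636.
sum = 0.088889 + 1.163636 = 1.252525.
D = (1/1)*log(1.252525) = 0.2252

0.2252


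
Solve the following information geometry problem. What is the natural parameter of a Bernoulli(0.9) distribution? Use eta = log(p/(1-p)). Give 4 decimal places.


Natural parameter for Bernoulli: eta = log(p/(1-p)).
p = 0.9, 1-p = 0.1.
p/(1-p) = 9.0.
eta = log(9.0) = 2.1972

2.1972


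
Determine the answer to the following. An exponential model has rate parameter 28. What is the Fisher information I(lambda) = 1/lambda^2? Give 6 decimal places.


Fisher information for exponential: I(lambda) = 1/lambda^2.
lambda = 28, lambda^2 = 784.
I = 1/784 = 0.001276

0.001276


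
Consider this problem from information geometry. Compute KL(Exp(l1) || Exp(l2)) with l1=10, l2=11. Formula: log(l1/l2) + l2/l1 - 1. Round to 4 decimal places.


KL divergence for exponential family:
KL = log(l1/l2) + l2/l1 - 1.
log(10/11) = -0.09531.
11/10 = 1.1.
KL = -0.09531 + 1.1 - 1 = 0.0047

0.0047


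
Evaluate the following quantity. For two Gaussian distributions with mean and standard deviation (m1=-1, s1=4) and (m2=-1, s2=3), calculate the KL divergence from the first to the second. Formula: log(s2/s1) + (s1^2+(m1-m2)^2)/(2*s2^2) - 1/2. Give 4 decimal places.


KL divergence between normal distributions:
KL = log(s2/s1) + (s1^2 + (m1-m2)^2)/(2*s2^2) - 1/2.
log(3/4) = -0.287682.
(4^2 + (-1--1)^2)/(2*3^2) = (16 + 0)/18 = 0.888889.
KL = -0.287682 + 0.888889 - 0.5 = 0.1012

0.1012


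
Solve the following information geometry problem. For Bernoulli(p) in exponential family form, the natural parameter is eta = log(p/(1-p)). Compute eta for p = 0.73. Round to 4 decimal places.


Natural parameter for Bernoulli: eta = log(p/(1-p)).
p = 0.73, 1-p = 0.27.
p/(1-p) = 2.703704.
eta = log(2.703704) = 0.9946

0.9946


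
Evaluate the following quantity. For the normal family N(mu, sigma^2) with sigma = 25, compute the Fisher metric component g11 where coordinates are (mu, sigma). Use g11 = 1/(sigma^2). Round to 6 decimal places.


For the 2-parameter normal family, the Fisher metric has:
  g11 = 1/sigma^2, g22 = 2/sigma^2.
sigma = 25, sigma^2 = 625.
g11 = 0.001600

0.001600


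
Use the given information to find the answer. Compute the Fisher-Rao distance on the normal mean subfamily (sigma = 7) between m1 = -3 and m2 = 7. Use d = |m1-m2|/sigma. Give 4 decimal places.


On the fixed-variance normal subfamily, geodesic distance = |m1-m2|/sigma.
|-3 - 7| = 10.
sigma = 7.
d = 10/7 = 1.4286

1.4286


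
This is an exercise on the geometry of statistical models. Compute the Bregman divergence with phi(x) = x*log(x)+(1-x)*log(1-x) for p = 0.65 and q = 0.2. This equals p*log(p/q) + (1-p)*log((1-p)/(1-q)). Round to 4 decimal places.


Bregman divergence with negative entropy generator:
D = p*log(p/q) + (1-p)*log((1-p)/(1-q)).
p = 0.65, q = 0.2.
p*log(p/q) = 0.65*log(0.65/0.2) = 0.766126.
(1-p)*log((1-p)/(1-q)) = 0.35*log(0.35/0.8) = -0.289338.
D = 0.766126 + -0.289338 = 0.4768

0.4768


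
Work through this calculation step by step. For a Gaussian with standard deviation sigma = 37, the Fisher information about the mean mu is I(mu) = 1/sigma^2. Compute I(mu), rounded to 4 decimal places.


The Fisher information for the mean of a normal distribution is I(mu) = 1/sigma^2.
sigma = 37, so sigma^2 = 1369.
I(mu) = 1/1369 = 0.0007

0.0007


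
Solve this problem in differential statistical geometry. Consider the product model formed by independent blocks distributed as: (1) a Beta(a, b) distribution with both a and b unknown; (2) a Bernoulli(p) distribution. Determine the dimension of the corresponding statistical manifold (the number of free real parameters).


The dimension of a statistical manifold equals the number of free
(independent) real parameters of the model. For a product of independent
blocks the parameter counts add.
- Beta (a, b): 2.
- Bernoulli (p): 1.
Total = 2 + 1 = 3.
Dimension = 3

3


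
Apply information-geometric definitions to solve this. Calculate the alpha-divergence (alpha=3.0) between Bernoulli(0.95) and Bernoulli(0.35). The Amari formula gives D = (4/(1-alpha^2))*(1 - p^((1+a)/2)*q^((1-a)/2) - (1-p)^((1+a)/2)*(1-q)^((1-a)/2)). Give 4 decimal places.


Amari alpha-divergence:
D = (4/(1-alpha^2))*(1 - p^((1+a)/2)*q^((1-a)/2) - (1-p)^((1+a)/2)*(1-q)^((1-a)/2)).
alpha = 3.0, p = 0.95, q = 0.35.
e1 = (1+alpha)/2 = 2.0, e2 = (1-alpha)/2 = -1.0.
t1 = p^e1 * q^e2 = 0.95^2.0 * 0.35^-1.0 = 2.578571.
t2 = (1-p)^e1 * (1-q)^e2 = 0.05^2.0 * 0.65^-1.0 = 0.003846.
4/(1-alpha^2) = -0.5.
D = -0.5*(1 - 2.578571 - 0.003846) = 0.7912

0.7912


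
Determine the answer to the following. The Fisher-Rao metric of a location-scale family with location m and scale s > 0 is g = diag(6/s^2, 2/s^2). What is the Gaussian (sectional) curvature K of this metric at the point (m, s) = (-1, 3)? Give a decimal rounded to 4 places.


The metric has the form g = (A dm^2 + B ds^2)/s^2 with A = 6, B = 2.
Substitute u = sqrt(A/B)*m: g = B*(du^2 + ds^2)/s^2, i.e. B times the
Poincare upper half-plane metric, which has constant Gaussian curvature -1.
Scaling a 2D metric by a constant c divides the Gaussian curvature by c,
so K = -1/B = -1/(2) = -0.5000 everywhere (the point (m, s) = (-1, 3) is irrelevant:
the curvature is constant).
The requested Gaussian curvature is K = -0.5000.

-0.5000


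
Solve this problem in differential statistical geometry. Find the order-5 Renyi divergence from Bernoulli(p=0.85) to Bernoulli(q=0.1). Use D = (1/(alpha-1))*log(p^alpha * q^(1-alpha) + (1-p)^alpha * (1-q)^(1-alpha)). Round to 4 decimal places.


Renyi divergence of order alpha between Bernoulli distributions:
D = (1/(alpha-1))*log(p^alpha * q^(1-alpha) + (1-p)^alpha * (1-q)^(1-alpha)).
alpha = 5, p = 0.85, q = 0.1.
p^alpha * q^(1-alpha) = 0.85^5 * 0.1^-4 = 4437.053125.
(1-p)^alpha * (1-q)^(1-alpha) = 0.15^5 * 0.9^-4 = 0.000116.
sum = 4437.053125 + 0.000116 = 4437.053241.
D = (1/4)*log(4437.053241) = 2.0994

2.0994


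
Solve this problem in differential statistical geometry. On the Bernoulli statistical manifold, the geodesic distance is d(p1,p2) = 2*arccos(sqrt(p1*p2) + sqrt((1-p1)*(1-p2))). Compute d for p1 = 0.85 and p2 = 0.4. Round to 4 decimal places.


Geodesic distance on Bernoulli manifold:
d(p1,p2) = 2*arccos(sqrt(p1*p2) + sqrt((1-p1)*(1-p2))).
sqrt(p1*p2) = sqrt(0.85*0.4) = 0.583095.
sqrt((1-p1)*(1-p2)) = sqrt(0.15*0.6) = 0.3.
arg = 0.583095 + 0.3 = 0.883095.
d = 2*arccos(0.883095) = 0.9768

0.9768


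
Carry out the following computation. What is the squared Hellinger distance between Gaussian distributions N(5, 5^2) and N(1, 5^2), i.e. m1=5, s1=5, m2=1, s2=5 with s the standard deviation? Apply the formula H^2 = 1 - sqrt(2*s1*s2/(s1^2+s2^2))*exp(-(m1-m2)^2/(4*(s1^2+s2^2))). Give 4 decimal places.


Squared Hellinger distance for Gaussians:
H^2 = 1 - sqrt(2*s1*s2/(s1^2+s2^2)) * exp(-(m1-m2)^2/(4*(s1^2+s2^2))).
s1^2 = 25, s2^2 = 25, s1^2+s2^2 = 50.
sqrt(2*5*5/(50)) = 1.0.
(m1-m2)^2 = (4)^2 = 16.
exp(-16/(4*50)) = exp(-0.08) = 0.923116.
H^2 = 1 - 1.0*0.923116 = 0.0769

0.0769


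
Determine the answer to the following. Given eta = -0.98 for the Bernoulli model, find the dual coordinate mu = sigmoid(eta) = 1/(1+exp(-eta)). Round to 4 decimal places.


Dual coordinate (expectation parameter) for Bernoulli:
mu = 1/(1+exp(-eta)).
eta = -0.98.
exp(-eta) = exp(0.98) = 2.664456.
mu = 1/(1+2.664456) = 0.2729

0.2729


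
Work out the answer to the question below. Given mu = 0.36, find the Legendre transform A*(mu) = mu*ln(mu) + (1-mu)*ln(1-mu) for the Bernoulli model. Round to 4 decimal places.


Legendre transform for Bernoulli:
A*(mu) = mu*log(mu) + (1-mu)*log(1-mu).
mu = 0.36, 1-mu = 0.64.
mu*log(mu) = 0.36*log(0.36) = -0.367794.
(1-mu)*log(1-mu) = 0.64*log(0.64) = -0.285624.
A* = -0.367794 + -0.285624 = -0.6534

-0.6534


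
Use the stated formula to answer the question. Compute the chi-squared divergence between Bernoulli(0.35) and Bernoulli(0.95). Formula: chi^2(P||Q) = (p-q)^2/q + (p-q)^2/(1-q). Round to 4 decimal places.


Chi-squared divergence between Bernoulli distributions:
chi^2 = (p-q)^2/q + (p-q)^2/(1-q).
p = 0.35, q = 0.95, p-q = -0.6.
(p-q)^2 = 0.36.
term1 = 0.36/0.95 = 0.378947.
term2 = 0.36/0.05 = 7.2.
chi^2 = 0.378947 + 7.2 = 7.5789

7.5789


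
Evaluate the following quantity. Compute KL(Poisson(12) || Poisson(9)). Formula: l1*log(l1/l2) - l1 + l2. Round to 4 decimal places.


KL divergence for Poisson:
KL = l1*log(l1/l2) - l1 + l2.
l1 = 12, l2 = 9.
log(12/9) = 0.287682.
l1*log(l1/l2) = 12 * 0.287682 = 3.452185.
KL = 3.452185 - 12 + 9 = 0.4522

0.4522


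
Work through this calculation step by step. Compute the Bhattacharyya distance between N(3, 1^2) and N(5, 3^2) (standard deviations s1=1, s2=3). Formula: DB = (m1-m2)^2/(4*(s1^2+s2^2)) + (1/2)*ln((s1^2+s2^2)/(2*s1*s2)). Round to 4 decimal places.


Bhattacharyya distance between two Gaussians:
DB = (m1-m2)^2/(4*(s1^2+s2^2)) + (1/2)*ln((s1^2+s2^2)/(2*s1*s2)).
(m1-m2)^2 = (-2)^2 = 4.
s1^2+s2^2 = 1 + 9 = 10.
term1 = 4/40 = 0.1.
term2 = 0.5*ln(10/6.0) = 0.255413.
DB = 0.1 + 0.255413 = 0.3554

0.3554


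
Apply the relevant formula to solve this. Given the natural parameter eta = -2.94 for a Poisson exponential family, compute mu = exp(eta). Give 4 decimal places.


Expectation parameter for Poisson exponential family:
mu = exp(eta).
eta = -2.94.
mu = exp(-2.94) = 0.0529

0.0529


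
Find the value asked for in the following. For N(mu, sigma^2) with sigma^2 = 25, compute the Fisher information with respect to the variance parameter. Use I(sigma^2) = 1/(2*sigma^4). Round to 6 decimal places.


Fisher information for variance: I(sigma^2) = 1/(2*sigma^4).
sigma^2 = 25, so sigma^4 = 625.
I = 1/(2*625) = 1/1250 = 0.000800

0.000800


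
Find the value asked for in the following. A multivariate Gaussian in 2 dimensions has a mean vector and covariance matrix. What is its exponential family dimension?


Exponential family dimension calculation:
For 2-dim MVN: mean has 2 params, covariance has 2*3/2 = 3 unique entries.
Total dim = 2 + 3 = 5.

5


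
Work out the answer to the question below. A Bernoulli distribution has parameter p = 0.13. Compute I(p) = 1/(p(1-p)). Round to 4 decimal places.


For Bernoulli(p), Fisher information is I(p) = 1/(p*(1-p)).
p = 0.13, 1-p = 0.87.
p*(1-p) = 0.1131.
I(p) = 1/0.1131 = 8.8417

8.8417


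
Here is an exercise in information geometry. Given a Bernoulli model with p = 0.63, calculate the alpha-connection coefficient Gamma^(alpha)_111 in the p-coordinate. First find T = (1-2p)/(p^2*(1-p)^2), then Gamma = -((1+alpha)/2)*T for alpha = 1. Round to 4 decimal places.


Skewness (Amari-Chentsov) tensor: T = (1-2p)/(p^2*(1-p)^2).
p = 0.63, 1-2p = -0.26, p^2 = 0.3969, (1-p)^2 = 0.1369.
T = -0.26/(0.3969 * 0.1369) = -4.785076.
In the p-coordinate, Gamma^(alpha) = Gamma^(0) - (alpha/2)*T with Gamma^(0) = (1/2)*g'(p) = -T/2,
so Gamma^(alpha) = -((1+alpha)/2)*T.
alpha = 1, -(1+alpha)/2 = -1.0.
Gamma = -1.0 * -4.785076 = 4.7851

4.7851


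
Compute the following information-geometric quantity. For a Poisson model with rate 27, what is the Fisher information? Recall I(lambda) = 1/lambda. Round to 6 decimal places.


Fisher information for Poisson: I(lambda) = 1/lambda.
lambda = 27.
I(lambda) = 1/27 = 0.037037

0.037037


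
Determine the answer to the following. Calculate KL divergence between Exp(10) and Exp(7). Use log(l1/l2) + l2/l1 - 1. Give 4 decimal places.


KL divergence for exponential family:
KL = log(l1/l2) + l2/l1 - 1.
log(10/7) = 0.356675.
7/10 = 0.7.
KL = 0.356675 + 0.7 - 1 = 0.0567

0.0567


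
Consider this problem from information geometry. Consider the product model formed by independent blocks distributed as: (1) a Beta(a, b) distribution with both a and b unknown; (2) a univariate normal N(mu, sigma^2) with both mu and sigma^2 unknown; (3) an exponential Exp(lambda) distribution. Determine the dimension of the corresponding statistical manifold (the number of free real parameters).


The dimension of a statistical manifold equals the number of free
(independent) real parameters of the model. For a product of independent
blocks the parameter counts add.
- Beta (a, b): 2.
- normal (mu, sigma^2): 2.
- exponential (lambda): 1.
Total = 2 + 2 + 1 = 5.
Dimension = 5

5


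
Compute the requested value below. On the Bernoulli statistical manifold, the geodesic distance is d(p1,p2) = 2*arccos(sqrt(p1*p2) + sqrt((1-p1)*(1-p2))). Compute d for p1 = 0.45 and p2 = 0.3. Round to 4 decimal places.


Geodesic distance on Bernoulli manifold:
d(p1,p2) = 2*arccos(sqrt(p1*p2) + sqrt((1-p1)*(1-p2))).
sqrt(p1*p2) = sqrt(0.45*0.3) = 0.367423.
sqrt((1-p1)*(1-p2)) = sqrt(0.55*0.7) = 0.620484.
arg = 0.367423 + 0.620484 = 0.987907.
d = 2*arccos(0.987907) = 0.3113

0.3113


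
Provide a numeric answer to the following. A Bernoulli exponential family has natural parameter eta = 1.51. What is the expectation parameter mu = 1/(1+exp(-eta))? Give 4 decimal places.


Dual coordinate (expectation parameter) for Bernoulli:
mu = 1/(1+exp(-eta)).
eta = 1.51.
exp(-eta) = exp(-1.51) = 0.22091.
mu = 1/(1+0.22091) = 0.8191

0.8191


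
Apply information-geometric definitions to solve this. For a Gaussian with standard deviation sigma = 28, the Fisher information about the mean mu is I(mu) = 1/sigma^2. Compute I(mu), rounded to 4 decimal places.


The Fisher information for the mean of a normal distribution is I(mu) = 1/sigma^2.
sigma = 28, so sigma^2 = 784.
I(mu) = 1/784 = 0.0013

0.0013


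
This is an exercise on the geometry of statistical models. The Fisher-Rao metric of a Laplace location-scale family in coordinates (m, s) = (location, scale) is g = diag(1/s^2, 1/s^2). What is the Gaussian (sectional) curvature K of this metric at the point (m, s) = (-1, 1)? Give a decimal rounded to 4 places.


The metric has the form g = (A dm^2 + B ds^2)/s^2 with A = 1, B = 1.
Substitute u = sqrt(A/B)*m: g = B*(du^2 + ds^2)/s^2, i.e. B times the
Poincare upper half-plane metric, which has constant Gaussian curvature -1.
Scaling a 2D metric by a constant c divides the Gaussian curvature by c,
so K = -1/B = -1/(1) = -1.0000 everywhere (the point (m, s) = (-1, 1) is irrelevant:
the curvature is constant).
The requested Gaussian curvature is K = -1.0000.

-1.0000


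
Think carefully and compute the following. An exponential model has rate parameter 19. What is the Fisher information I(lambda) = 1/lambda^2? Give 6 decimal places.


Fisher information for exponential: I(lambda) = 1/lambda^2.
lambda = 19, lambda^2 = 361.
I = 1/361 = 0.002770

0.002770


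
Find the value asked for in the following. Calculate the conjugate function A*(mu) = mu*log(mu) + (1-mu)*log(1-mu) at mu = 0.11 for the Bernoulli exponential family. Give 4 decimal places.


Legendre transform for Bernoulli:
A*(mu) = mu*log(mu) + (1-mu)*log(1-mu).
mu = 0.11, 1-mu = 0.89.
mu*log(mu) = 0.11*log(0.11) = -0.2428.
(1-mu)*log(1-mu) = 0.89*log(0.89) = -0.103715.
A* = -0.2428 + -0.103715 = -0.3465

-0.3465


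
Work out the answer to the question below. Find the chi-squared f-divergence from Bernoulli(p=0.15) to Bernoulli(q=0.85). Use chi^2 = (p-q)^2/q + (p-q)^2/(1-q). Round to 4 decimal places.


Chi-squared divergence between Bernoulli distributions:
chi^2 = (p-q)^2/q + (p-q)^2/(1-q).
p = 0.15, q = 0.85, p-q = -0.7.
(p-q)^2 = 0.49.
term1 = 0.49/0.85 = 0.576471.
term2 = 0.49/0.15 = 3.266667.
chi^2 = 0.576471 + 3.266667 = 3.8431

3.8431


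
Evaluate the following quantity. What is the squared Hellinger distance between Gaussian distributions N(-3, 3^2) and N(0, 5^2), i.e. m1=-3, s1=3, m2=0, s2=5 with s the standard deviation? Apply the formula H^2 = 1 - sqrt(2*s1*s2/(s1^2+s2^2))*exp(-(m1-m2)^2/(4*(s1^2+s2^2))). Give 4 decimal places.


Squared Hellinger distance for Gaussians:
H^2 = 1 - sqrt(2*s1*s2/(s1^2+s2^2)) * exp(-(m1-m2)^2/(4*(s1^2+s2^2))).
s1^2 = 9, s2^2 = 25, s1^2+s2^2 = 34.
sqrt(2*3*5/(34)) = 0.939336.
(m1-m2)^2 = (-3)^2 = 9.
exp(-9/(4*34)) = exp(-0.066176) = 0.935966.
H^2 = 1 - 0.939336*0.935966 = 0.1208

0.1208


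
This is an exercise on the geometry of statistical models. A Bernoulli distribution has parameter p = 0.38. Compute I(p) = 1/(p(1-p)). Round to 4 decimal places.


For Bernoulli(p), Fisher information is I(p) = 1/(p*(1-p)).
p = 0.38, 1-p = 0.62.
p*(1-p) = 0.2356.
I(p) = 1/0.2356 = 4.2445

4.2445


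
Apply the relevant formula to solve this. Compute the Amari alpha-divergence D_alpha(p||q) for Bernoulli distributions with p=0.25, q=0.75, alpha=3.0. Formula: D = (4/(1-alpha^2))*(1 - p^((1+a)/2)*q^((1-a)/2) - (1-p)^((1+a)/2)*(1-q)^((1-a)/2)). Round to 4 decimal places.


Amari alpha-divergence:
D = (4/(1-alpha^2))*(1 - p^((1+a)/2)*q^((1-a)/2) - (1-p)^((1+a)/2)*(1-q)^((1-a)/2)).
alpha = 3.0, p = 0.25, q = 0.75.
e1 = (1+alpha)/2 = 2.0, e2 = (1-alpha)/2 = -1.0.
t1 = p^e1 * q^e2 = 0.25^2.0 * 0.75^-1.0 = 0.083333.
t2 = (1-p)^e1 * (1-q)^e2 = 0.75^2.0 * 0.25^-1.0 = 2.25.
4/(1-alpha^2) = -0.5.
D = -0.5*(1 - 0.083333 - 2.25) = 0.6667

0.6667


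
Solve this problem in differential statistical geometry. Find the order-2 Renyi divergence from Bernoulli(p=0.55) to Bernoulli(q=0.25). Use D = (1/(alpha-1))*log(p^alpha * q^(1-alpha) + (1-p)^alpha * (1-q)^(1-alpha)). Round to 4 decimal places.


Renyi divergence of order alpha between Bernoulli distributions:
D = (1/(alpha-1))*log(p^alpha * q^(1-alpha) + (1-p)^alpha * (1-q)^(1-alpha)).
alpha = 2, p = 0.55, q = 0.25.
p^alpha * q^(1-alpha) = 0.55^2 * 0.25^-1 = 1.21.
(1-p)^alpha * (1-q)^(1-alpha) = 0.45^2 * 0.75^-1 = 0.27.
sum = 1.21 + 0.27 = 1.48.
D = (1/1)*log(1.48) = 0.3920

0.3920


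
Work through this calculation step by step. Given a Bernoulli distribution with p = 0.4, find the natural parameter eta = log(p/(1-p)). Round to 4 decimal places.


Natural parameter for Bernoulli: eta = log(p/(1-p)).
p = 0.4, 1-p = 0.6.
p/(1-p) = 0.666667.
eta = log(0.666667) = -0.4055

-0.4055


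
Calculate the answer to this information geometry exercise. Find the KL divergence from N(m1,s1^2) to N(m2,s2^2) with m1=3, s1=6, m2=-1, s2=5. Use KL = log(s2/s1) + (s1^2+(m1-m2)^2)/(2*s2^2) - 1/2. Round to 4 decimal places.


KL divergence between normal distributions:
KL = log(s2/s1) + (s1^2 + (m1-m2)^2)/(2*s2^2) - 1/2.
log(5/6) = -0.182322.
(6^2 + (3--1)^2)/(2*5^2) = (36 + 16)/50 = 1.04.
KL = -0.182322 + 1.04 - 0.5 = 0.3577

0.3577


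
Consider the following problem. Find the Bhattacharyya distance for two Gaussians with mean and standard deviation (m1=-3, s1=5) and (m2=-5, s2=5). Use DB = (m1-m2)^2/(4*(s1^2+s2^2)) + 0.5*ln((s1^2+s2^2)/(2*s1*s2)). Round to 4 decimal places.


Bhattacharyya distance between two Gaussians:
DB = (m1-m2)^2/(4*(s1^2+s2^2)) + (1/2)*ln((s1^2+s2^2)/(2*s1*s2)).
(m1-m2)^2 = (2)^2 = 4.
s1^2+s2^2 = 25 + 25 = 50.
term1 = 4/200 = 0.02.
term2 = 0.5*ln(50/50.0) = 0.0.
DB = 0.02 + 0.0 = 0.0200

0.0200


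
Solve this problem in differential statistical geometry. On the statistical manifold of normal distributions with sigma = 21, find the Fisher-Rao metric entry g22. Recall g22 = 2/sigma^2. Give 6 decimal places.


For the 2-parameter normal family, the Fisher metric has:
  g11 = 1/sigma^2, g22 = 2/sigma^2.
sigma = 21, sigma^2 = 441.
g22 = 0.004535

0.004535


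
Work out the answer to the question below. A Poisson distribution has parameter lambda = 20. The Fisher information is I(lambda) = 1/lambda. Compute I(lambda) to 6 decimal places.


Fisher information for Poisson: I(lambda) = 1/lambda.
lambda = 20.
I(lambda) = 1/20 = 0.050000

0.050000


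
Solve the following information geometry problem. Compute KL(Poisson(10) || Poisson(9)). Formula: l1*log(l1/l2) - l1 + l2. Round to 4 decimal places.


KL divergence for Poisson:
KL = l1*log(l1/l2) - l1 + l2.
l1 = 10, l2 = 9.
log(10/9) = 0.105361.
l1*log(l1/l2) = 10 * 0.105361 = 1.053605.
KL = 1.053605 - 10 + 9 = 0.0536

0.0536


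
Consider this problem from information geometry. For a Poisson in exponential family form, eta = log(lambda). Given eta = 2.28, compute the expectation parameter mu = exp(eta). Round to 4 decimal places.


Expectation parameter for Poisson exponential family:
mu = exp(eta).
eta = 2.28.
mu = exp(2.28) = 9.7767

9.7767


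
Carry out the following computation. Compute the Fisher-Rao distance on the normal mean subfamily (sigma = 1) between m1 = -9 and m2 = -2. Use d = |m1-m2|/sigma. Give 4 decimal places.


On the fixed-variance normal subfamily, geodesic distance = |m1-m2|/sigma.
|-9 - -2| = 7.
sigma = 1.
d = 7/1 = 7.0000

7.0000


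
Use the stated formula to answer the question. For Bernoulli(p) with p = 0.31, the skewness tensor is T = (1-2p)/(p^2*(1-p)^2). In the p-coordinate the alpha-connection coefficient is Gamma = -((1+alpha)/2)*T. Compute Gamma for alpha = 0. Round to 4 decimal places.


Skewness (Amari-Chentsov) tensor: T = (1-2p)/(p^2*(1-p)^2).
p = 0.31, 1-2p = 0.38, p^2 = 0.0961, (1-p)^2 = 0.4761.
T = 0.38/(0.0961 * 0.4761) = 8.305428.
In the p-coordinate, Gamma^(alpha) = Gamma^(0) - (alpha/2)*T with Gamma^(0) = (1/2)*g'(p) = -T/2,
so Gamma^(alpha) = -((1+alpha)/2)*T.
alpha = 0, -(1+alpha)/2 = -0.5.
Gamma = -0.5 * 8.305428 = -4.1527

-4.1527


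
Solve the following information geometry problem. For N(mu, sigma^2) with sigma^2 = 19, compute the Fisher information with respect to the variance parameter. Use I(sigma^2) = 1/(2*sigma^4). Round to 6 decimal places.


Fisher information for variance: I(sigma^2) = 1/(2*sigma^4).
sigma^2 = 19, so sigma^4 = 361.
I = 1/(2*361) = 1/722 = 0.001385

0.001385


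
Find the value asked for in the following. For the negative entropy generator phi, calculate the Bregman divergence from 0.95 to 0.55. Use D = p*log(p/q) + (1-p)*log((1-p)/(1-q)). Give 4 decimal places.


Bregman divergence with negative entropy generator:
D = p*log(p/q) + (1-p)*log((1-p)/(1-q)).
p = 0.95, q = 0.55.
p*log(p/q) = 0.95*log(0.95/0.55) = 0.519217.
(1-p)*log((1-p)/(1-q)) = 0.05*log(0.05/0.45) = -0.109861.
D = 0.519217 + -0.109861 = 0.4094

0.4094


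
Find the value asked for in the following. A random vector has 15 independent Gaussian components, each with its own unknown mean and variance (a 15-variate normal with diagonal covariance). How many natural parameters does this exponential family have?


Exponential family dimension calculation:
Each univariate normal has two natural parameters (mu/sigma^2 and -1/(2 sigma^2)).
With 15 independent components, dim = 2 * 15 = 30.

30


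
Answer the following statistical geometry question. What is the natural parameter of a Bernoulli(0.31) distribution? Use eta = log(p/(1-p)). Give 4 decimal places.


Natural parameter for Bernoulli: eta = log(p/(1-p)).
p = 0.31, 1-p = 0.69.
p/(1-p) = 0.449275.
eta = log(0.449275) = -0.8001

-0.8001


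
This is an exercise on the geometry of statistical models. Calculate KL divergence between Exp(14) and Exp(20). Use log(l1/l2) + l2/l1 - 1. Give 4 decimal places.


KL divergence for exponential family:
KL = log(l1/l2) + l2/l1 - 1.
log(14/20) = -0.356675.
20/14 = 1.428571.
KL = -0.356675 + 1.428571 - 1 = 0.0719

0.0719


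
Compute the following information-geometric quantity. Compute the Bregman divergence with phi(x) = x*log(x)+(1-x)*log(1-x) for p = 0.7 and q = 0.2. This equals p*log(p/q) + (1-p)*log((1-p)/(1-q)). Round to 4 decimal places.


Bregman divergence with negative entropy generator:
D = p*log(p/q) + (1-p)*log((1-p)/(1-q)).
p = 0.7, q = 0.2.
p*log(p/q) = 0.7*log(0.7/0.2) = 0.876934.
(1-p)*log((1-p)/(1-q)) = 0.3*log(0.3/0.8) = -0.294249.
D = 0.876934 + -0.294249 = 0.5827

0.5827


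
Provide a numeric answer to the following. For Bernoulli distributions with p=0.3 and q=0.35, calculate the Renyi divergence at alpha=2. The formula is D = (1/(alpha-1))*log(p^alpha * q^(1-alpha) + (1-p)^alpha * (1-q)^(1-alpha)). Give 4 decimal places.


Renyi divergence of order alpha between Bernoulli distributions:
D = (1/(alpha-1))*log(p^alpha * q^(1-alpha) + (1-p)^alpha * (1-q)^(1-alpha)).
alpha = 2, p = 0.3, q = 0.35.
p^alpha * q^(1-alpha) = 0.3^2 * 0.35^-1 = 0.257143.
(1-p)^alpha * (1-q)^(1-alpha) = 0.7^2 * 0.65^-1 = 0.753846.
sum = 0.257143 + 0.753846 = 1.010989.
D = (1/1)*log(1.010989) = 0.0109

0.0109


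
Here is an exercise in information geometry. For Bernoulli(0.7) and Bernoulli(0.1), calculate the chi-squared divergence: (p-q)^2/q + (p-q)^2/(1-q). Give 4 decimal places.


Chi-squared divergence between Bernoulli distributions:
chi^2 = (p-q)^2/q + (p-q)^2/(1-q).
p = 0.7, q = 0.1, p-q = 0.6.
(p-q)^2 = 0.36.
term1 = 0.36/0.1 = 3.6.
term2 = 0.36/0.9 = 0.4.
chi^2 = 3.6 + 0.4 = 4.0000

4.0000


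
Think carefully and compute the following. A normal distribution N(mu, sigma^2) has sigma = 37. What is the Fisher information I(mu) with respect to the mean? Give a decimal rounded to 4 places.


The Fisher information for the mean of a normal distribution is I(mu) = 1/sigma^2.
sigma = 37, so sigma^2 = 1369.
I(mu) = 1/1369 = 0.0007

0.0007


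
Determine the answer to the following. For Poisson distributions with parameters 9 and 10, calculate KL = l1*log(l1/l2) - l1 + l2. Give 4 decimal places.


KL divergence for Poisson:
KL = l1*log(l1/l2) - l1 + l2.
l1 = 9, l2 = 10.
log(9/10) = -0.105361.
l1*log(l1/l2) = 9 * -0.105361 = -0.948245.
KL = -0.948245 - 9 + 10 = 0.0518

0.0518


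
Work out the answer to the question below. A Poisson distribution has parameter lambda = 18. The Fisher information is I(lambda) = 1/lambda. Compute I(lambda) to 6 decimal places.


Fisher information for Poisson: I(lambda) = 1/lambda.
lambda = 18.
I(lambda) = 1/18 = 0.055556

0.055556


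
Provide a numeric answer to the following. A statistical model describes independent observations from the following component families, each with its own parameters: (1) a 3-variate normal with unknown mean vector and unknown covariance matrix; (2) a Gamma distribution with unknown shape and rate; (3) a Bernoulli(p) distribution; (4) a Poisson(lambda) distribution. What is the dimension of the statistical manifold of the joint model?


The dimension of a statistical manifold equals the number of free
(independent) real parameters of the model. For a product of independent
blocks the parameter counts add.
- 3-variate normal: 3 (mean) + 3*4/2 = 6 (symmetric covariance) = 9.
- Gamma (shape, rate): 2.
- Bernoulli (p): 1.
- Poisson (lambda): 1.
Total = 9 + 2 + 1 + 1 = 13.
Dimension = 13

13


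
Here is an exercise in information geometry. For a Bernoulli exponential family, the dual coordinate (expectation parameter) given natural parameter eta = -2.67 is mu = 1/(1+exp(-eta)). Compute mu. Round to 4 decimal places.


Dual coordinate (expectation parameter) for Bernoulli:
mu = 1/(1+exp(-eta)).
eta = -2.67.
exp(-eta) = exp(2.67) = 14.439969.
mu = 1/(1+14.439969) = 0.0648

0.0648


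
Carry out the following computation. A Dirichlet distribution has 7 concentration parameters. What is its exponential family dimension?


Exponential family dimension calculation:
Dirichlet with 7 components has 7 natural parameters.

7


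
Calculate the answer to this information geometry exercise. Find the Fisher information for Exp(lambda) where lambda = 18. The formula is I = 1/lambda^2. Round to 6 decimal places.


Fisher information for exponential: I(lambda) = 1/lambda^2.
lambda = 18, lambda^2 = 324.
I = 1/324 = 0.003086

0.003086


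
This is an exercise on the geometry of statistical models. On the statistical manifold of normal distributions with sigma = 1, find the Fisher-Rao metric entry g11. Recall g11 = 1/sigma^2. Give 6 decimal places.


For the 2-parameter normal family, the Fisher metric has:
  g11 = 1/sigma^2, g22 = 2/sigma^2.
sigma = 1, sigma^2 = 1.
g11 = 1.000000

1.000000


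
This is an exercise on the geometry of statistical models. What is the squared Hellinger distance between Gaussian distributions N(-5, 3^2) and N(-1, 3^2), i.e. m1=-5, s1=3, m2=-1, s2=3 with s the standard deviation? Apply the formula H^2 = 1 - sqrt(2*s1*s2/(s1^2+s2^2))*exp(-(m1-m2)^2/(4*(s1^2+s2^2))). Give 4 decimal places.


Squared Hellinger distance for Gaussians:
H^2 = 1 - sqrt(2*s1*s2/(s1^2+s2^2)) * exp(-(m1-m2)^2/(4*(s1^2+s2^2))).
s1^2 = 9, s2^2 = 9, s1^2+s2^2 = 18.
sqrt(2*3*3/(18)) = 1.0.
(m1-m2)^2 = (-4)^2 = 16.
exp(-16/(4*18)) = exp(-0.222222) = 0.800737.
H^2 = 1 - 1.0*0.800737 = 0.1993

0.1993


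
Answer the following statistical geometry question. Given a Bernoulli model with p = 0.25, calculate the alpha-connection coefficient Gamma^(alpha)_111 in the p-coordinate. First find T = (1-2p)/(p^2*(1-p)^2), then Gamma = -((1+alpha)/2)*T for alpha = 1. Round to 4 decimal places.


Skewness (Amari-Chentsov) tensor: T = (1-2p)/(p^2*(1-p)^2).
p = 0.25, 1-2p = 0.5, p^2 = 0.0625, (1-p)^2 = 0.5625.
T = 0.5/(0.0625 * 0.5625) = 14.222222.
In the p-coordinate, Gamma^(alpha) = Gamma^(0) - (alpha/2)*T with Gamma^(0) = (1/2)*g'(p) = -T/2,
so Gamma^(alpha) = -((1+alpha)/2)*T.
alpha = 1, -(1+alpha)/2 = -1.0.
Gamma = -1.0 * 14.222222 = -14.2222

-14.2222


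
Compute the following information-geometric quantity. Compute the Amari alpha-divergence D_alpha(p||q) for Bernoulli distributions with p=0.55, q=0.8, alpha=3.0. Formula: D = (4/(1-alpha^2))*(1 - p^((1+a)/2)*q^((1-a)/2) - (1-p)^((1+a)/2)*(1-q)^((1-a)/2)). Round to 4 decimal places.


Amari alpha-divergence:
D = (4/(1-alpha^2))*(1 - p^((1+a)/2)*q^((1-a)/2) - (1-p)^((1+a)/2)*(1-q)^((1-a)/2)).
alpha = 3.0, p = 0.55, q = 0.8.
e1 = (1+alpha)/2 = 2.0, e2 = (1-alpha)/2 = -1.0.
t1 = p^e1 * q^e2 = 0.55^2.0 * 0.8^-1.0 = 0.378125.
t2 = (1-p)^e1 * (1-q)^e2 = 0.45^2.0 * 0.2^-1.0 = 1.0125.
4/(1-alpha^2) = -0.5.
D = -0.5*(1 - 0.378125 - 1.0125) = 0.1953

0.1953


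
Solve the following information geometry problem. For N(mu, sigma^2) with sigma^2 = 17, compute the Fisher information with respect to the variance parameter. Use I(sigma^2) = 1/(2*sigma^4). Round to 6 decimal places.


Fisher information for variance: I(sigma^2) = 1/(2*sigma^4).
sigma^2 = 17, so sigma^4 = 289.
I = 1/(2*289) = 1/578 = 0.001730

0.001730


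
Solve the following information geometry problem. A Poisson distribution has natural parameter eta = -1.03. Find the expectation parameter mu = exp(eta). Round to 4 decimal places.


Expectation parameter for Poisson exponential family:
mu = exp(eta).
eta = -1.03.
mu = exp(-1.03) = 0.3570

0.3570


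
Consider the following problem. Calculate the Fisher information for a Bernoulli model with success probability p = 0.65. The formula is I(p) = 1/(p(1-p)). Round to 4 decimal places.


For Bernoulli(p), Fisher information is I(p) = 1/(p*(1-p)).
p = 0.65, 1-p = 0.35.
p*(1-p) = 0.2275.
I(p) = 1/0.2275 = 4.3956

4.3956


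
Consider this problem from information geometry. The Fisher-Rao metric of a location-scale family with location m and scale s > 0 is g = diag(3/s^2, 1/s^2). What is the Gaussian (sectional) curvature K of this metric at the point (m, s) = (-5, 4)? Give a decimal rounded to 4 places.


The metric has the form g = (A dm^2 + B ds^2)/s^2 with A = 3, B = 1.
Substitute u = sqrt(A/B)*m: g = B*(du^2 + ds^2)/s^2, i.e. B times the
Poincare upper half-plane metric, which has constant Gaussian curvature -1.
Scaling a 2D metric by a constant c divides the Gaussian curvature by c,
so K = -1/B = -1/(1) = -1.0000 everywhere (the point (m, s) = (-5, 4) is irrelevant:
the curvature is constant).
The requested Gaussian curvature is K = -1.0000.

-1.0000


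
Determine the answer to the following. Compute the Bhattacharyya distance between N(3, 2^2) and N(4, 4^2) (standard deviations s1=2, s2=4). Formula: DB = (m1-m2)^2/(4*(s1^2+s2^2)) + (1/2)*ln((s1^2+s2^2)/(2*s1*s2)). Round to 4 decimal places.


Bhattacharyya distance between two Gaussians:
DB = (m1-m2)^2/(4*(s1^2+s2^2)) + (1/2)*ln((s1^2+s2^2)/(2*s1*s2)).
(m1-m2)^2 = (-1)^2 = 1.
s1^2+s2^2 = 4 + 16 = 20.
term1 = 1/80 = 0.0125.
term2 = 0.5*ln(20/16.0) = 0.111572.
DB = 0.0125 + 0.111572 = 0.1241

0.1241


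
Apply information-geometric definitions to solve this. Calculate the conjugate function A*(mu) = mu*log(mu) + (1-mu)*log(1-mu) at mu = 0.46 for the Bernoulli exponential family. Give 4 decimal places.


Legendre transform for Bernoulli:
A*(mu) = mu*log(mu) + (1-mu)*log(1-mu).
mu = 0.46, 1-mu = 0.54.
mu*log(mu) = 0.46*log(0.46) = -0.357203.
(1-mu)*log(1-mu) = 0.54*log(0.54) = -0.332741.
A* = -0.357203 + -0.332741 = -0.6899

-0.6899


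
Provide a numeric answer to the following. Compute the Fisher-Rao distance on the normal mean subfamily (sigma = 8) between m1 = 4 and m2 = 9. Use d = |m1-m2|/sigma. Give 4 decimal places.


On the fixed-variance normal subfamily, geodesic distance = |m1-m2|/sigma.
|4 - 9| = 5.
sigma = 8.
d = 5/8 = 0.6250

0.6250


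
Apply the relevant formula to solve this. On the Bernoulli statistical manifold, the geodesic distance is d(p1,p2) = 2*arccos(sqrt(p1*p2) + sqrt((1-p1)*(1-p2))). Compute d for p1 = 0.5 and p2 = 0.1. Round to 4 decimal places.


Geodesic distance on Bernoulli manifold:
d(p1,p2) = 2*arccos(sqrt(p1*p2) + sqrt((1-p1)*(1-p2))).
sqrt(p1*p2) = sqrt(0.5*0.1) = 0.223607.
sqrt((1-p1)*(1-p2)) = sqrt(0.5*0.9) = 0.67082.
arg = 0.223607 + 0.67082 = 0.894427.
d = 2*arccos(0.894427) = 0.9273

0.9273


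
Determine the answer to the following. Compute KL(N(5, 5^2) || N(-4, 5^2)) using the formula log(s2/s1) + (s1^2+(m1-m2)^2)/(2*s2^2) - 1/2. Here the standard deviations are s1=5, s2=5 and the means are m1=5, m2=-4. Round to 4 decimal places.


KL divergence between normal distributions:
KL = log(s2/s1) + (s1^2 + (m1-m2)^2)/(2*s2^2) - 1/2.
log(5/5) = 0.0.
(5^2 + (5--4)^2)/(2*5^2) = (25 + 81)/50 = 2.12.
KL = 0.0 + 2.12 - 0.5 = 1.6200

1.6200


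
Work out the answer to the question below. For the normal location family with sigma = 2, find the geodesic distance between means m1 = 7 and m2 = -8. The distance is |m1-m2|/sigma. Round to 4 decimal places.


On the fixed-variance normal subfamily, geodesic distance = |m1-m2|/sigma.
|7 - -8| = 15.
sigma = 2.
d = 15/2 = 7.5000

7.5000


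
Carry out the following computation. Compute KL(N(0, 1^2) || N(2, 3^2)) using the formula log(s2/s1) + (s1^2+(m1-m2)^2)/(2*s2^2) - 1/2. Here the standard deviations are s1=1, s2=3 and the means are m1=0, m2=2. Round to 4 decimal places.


KL divergence between normal distributions:
KL = log(s2/s1) + (s1^2 + (m1-m2)^2)/(2*s2^2) - 1/2.
log(3/1) = 1.098612.
(1^2 + (0-2)^2)/(2*3^2) = (1 + 4)/18 = 0.277778.
KL = 1.098612 + 0.277778 - 0.5 = 0.8764

0.8764


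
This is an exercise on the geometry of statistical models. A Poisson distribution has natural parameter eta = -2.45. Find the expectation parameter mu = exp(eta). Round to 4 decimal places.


Expectation parameter for Poisson exponential family:
mu = exp(eta).
eta = -2.45.
mu = exp(-2.45) = 0.0863

0.0863


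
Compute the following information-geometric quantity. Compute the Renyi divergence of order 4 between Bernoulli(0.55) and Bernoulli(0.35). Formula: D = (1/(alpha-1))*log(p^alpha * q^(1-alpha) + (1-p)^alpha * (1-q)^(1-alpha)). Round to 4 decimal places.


Renyi divergence of order alpha between Bernoulli distributions:
D = (1/(alpha-1))*log(p^alpha * q^(1-alpha) + (1-p)^alpha * (1-q)^(1-alpha)).
alpha = 4, p = 0.55, q = 0.35.
p^alpha * q^(1-alpha) = 0.55^4 * 0.35^-3 = 2.134257.
(1-p)^alpha * (1-q)^(1-alpha) = 0.45^4 * 0.65^-3 = 0.149317.
sum = 2.134257 + 0.149317 = 2.283574.
D = (1/3)*log(2.283574) = 0.2752

0.2752


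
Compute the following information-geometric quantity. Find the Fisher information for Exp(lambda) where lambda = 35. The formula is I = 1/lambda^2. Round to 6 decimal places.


Fisher information for exponential: I(lambda) = 1/lambda^2.
lambda = 35, lambda^2 = 1225.
I = 1/1225 = 0.000816

0.000816


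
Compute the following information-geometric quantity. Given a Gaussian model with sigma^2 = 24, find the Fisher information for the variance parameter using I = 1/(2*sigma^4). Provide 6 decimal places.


Fisher information for variance: I(sigma^2) = 1/(2*sigma^4).
sigma^2 = 24, so sigma^4 = 576.
I = 1/(2*576) = 1/1152 = 0.000868

0.000868


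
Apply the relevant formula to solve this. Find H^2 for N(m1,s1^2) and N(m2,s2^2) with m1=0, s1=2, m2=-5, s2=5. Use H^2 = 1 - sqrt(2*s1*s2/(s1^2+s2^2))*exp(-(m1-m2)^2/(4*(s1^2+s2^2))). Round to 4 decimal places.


Squared Hellinger distance for Gaussians:
H^2 = 1 - sqrt(2*s1*s2/(s1^2+s2^2)) * exp(-(m1-m2)^2/(4*(s1^2+s2^2))).
s1^2 = 4, s2^2 = 25, s1^2+s2^2 = 29.
sqrt(2*2*5/(29)) = 0.830455.
(m1-m2)^2 = (5)^2 = 25.
exp(-25/(4*29)) = exp(-0.215517) = 0.806124.
H^2 = 1 - 0.830455*0.806124 = 0.3306

0.3306


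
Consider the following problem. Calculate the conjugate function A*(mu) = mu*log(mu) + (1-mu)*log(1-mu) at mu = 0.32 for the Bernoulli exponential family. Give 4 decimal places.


Legendre transform for Bernoulli:
A*(mu) = mu*log(mu) + (1-mu)*log(1-mu).
mu = 0.32, 1-mu = 0.68.
mu*log(mu) = 0.32*log(0.32) = -0.364619.
(1-mu)*log(1-mu) = 0.68*log(0.68) = -0.26225.
A* = -0.364619 + -0.26225 = -0.6269

-0.6269


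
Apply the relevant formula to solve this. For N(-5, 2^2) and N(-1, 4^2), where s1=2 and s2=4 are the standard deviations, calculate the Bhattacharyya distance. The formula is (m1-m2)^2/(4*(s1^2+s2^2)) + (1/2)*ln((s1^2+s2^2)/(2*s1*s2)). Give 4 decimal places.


Bhattacharyya distance between two Gaussians:
DB = (m1-m2)^2/(4*(s1^2+s2^2)) + (1/2)*ln((s1^2+s2^2)/(2*s1*s2)).
(m1-m2)^2 = (-4)^2 = 16.
s1^2+s2^2 = 4 + 16 = 20.
term1 = 16/80 = 0.2.
term2 = 0.5*ln(20/16.0) = 0.111572.
DB = 0.2 + 0.111572 = 0.3116

0.3116


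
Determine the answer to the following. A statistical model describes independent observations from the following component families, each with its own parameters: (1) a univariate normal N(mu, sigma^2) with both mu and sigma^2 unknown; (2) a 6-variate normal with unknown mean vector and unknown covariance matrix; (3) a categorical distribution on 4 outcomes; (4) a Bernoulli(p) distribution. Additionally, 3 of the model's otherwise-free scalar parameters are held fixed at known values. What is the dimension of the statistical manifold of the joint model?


The dimension of a statistical manifold equals the number of free
(independent) real parameters of the model. For a product of independent
blocks the parameter counts add.
- normal (mu, sigma^2): 2.
- 6-variate normal: 6 (mean) + 6*7/2 = 21 (symmetric covariance) = 27.
- categorical on 4 outcomes (probabilities sum to 1): 4-1 = 3.
- Bernoulli (p): 1.
Total = 2 + 27 + 3 + 1 = 33.
3 parameter(s) fixed at known values: 33 - 3 = 30.
Dimension = 30

30


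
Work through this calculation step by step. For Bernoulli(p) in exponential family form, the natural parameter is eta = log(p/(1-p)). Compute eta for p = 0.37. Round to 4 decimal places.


Natural parameter for Bernoulli: eta = log(p/(1-p)).
p = 0.37, 1-p = 0.63.
p/(1-p) = 0.587302.
eta = log(0.587302) = -0.5322

-0.5322
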